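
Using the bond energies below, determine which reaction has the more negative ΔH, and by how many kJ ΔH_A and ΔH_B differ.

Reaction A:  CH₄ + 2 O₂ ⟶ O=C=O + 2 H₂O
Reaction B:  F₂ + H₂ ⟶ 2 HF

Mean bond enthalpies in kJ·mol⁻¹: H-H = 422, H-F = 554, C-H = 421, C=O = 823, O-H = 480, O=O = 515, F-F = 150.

Reaction A, by 316 kJ

Reaction A:
  Bonds broken (reactants):
    C-H: 4 × 421 = 1684
    O=O: 2 × 515 = 1030
    Σ(broken) = 2714 kJ
  Bonds formed (products):
    C=O: 2 × 823 = 1646
    O-H: 4 × 480 = 1920
    Σ(formed) = 3566 kJ
  ΔH_A = 2714 − 3566 = −852 kJ
Reaction B:
  Bonds broken (reactants):
    F-F: 1 × 150 = 150
    H-H: 1 × 422 = 422
    Σ(broken) = 572 kJ
  Bonds formed (products):
    H-F: 2 × 554 = 1108
    Σ(formed) = 1108 kJ
  ΔH_B = 572 − 1108 = −536 kJ
ΔH_A − ΔH_B = −316 kJ, so reaction A has the more negative ΔH; |ΔH_A − ΔH_B| = 316 kJ.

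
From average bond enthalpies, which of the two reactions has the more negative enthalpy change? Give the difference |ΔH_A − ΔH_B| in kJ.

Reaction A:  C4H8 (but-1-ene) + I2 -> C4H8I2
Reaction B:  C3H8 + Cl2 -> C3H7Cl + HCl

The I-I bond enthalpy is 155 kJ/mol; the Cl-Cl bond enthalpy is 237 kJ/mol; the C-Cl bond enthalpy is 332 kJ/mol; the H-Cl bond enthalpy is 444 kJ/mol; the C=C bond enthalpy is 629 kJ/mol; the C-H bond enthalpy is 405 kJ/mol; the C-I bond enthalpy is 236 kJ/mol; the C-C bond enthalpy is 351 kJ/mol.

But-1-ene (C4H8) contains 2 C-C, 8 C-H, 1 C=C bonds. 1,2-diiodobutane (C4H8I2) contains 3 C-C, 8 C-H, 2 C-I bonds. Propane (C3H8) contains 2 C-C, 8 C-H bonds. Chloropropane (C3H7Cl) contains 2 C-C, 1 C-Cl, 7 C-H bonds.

Reaction A:
  Bonds broken (reactants):
    C-C: 2 × 351 = 702
    C-H: 8 × 405 = 3240
    C=C: 1 × 629 = 629
    I-I: 1 × 155 = 155
    Σ(broken) = 4726 kJ
  Bonds formed (products):
    C-C: 3 × 351 = 1053
    C-H: 8 × 405 = 3240
    C-I: 2 × 236 = 472
    Σ(formed) = 4765 kJ
  ΔH_A = 4726 − 4765 = −39 kJ
Reaction B:
  Bonds broken (reactants):
    C-C: 2 × 351 = 702
    C-H: 8 × 405 = 3240
    Cl-Cl: 1 × 237 = 237
    Σ(broken) = 4179 kJ
  Bonds formed (products):
    C-C: 2 × 351 = 702
    C-Cl: 1 × 332 = 332
    C-H: 7 × 405 = 2835
    H-Cl: 1 × 444 = 444
    Σ(formed) = 4313 kJ
  ΔH_B = 4179 − 4313 = −134 kJ
ΔH_A − ΔH_B = +95 kJ, so reaction B has the more negative ΔH; |ΔH_A − ΔH_B| = 95 kJ.

Reaction B, by 95 kJ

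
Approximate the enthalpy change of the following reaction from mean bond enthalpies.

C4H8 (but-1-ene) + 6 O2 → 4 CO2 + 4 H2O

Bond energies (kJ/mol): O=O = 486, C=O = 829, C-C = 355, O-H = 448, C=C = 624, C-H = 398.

ΔH ≈ −2782 kJ

Bonds broken (reactants):
  C-C: 2 × 355 = 710
  C-H: 8 × 398 = 3184
  C=C: 1 × 624 = 624
  O=O: 6 × 486 = 2916
  Σ(broken) = 7434 kJ
Bonds formed (products):
  C=O: 8 × 829 = 6632
  O-H: 8 × 448 = 3584
  Σ(formed) = 10216 kJ
ΔH = Σ(broken) − Σ(formed) = 7434 − 10216 = −2782 kJ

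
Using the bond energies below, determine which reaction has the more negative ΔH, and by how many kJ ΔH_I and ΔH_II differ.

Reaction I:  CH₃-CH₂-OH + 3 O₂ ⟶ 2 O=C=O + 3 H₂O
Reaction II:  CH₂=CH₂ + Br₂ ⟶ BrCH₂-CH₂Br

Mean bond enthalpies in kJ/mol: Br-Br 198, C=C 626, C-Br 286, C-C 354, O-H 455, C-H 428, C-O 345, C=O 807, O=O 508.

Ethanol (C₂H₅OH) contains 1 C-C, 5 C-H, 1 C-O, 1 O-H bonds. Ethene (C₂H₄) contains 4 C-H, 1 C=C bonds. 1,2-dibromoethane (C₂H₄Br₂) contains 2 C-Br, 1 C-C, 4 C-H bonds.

Reaction I:
  Bonds broken (reactants):
    C-C: 1 × 354 = 354
    C-H: 5 × 428 = 2140
    C-O: 1 × 345 = 345
    O-H: 1 × 455 = 455
    O=O: 3 × 508 = 1524
    Σ(broken) = 4818 kJ
  Bonds formed (products):
    C=O: 4 × 807 = 3228
    O-H: 6 × 455 = 2730
    Σ(formed) = 5958 kJ
  ΔH_I = 4818 − 5958 = −1140 kJ
Reaction II:
  Bonds broken (reactants):
    Br-Br: 1 × 198 = 198
    C-H: 4 × 428 = 1712
    C=C: 1 × 626 = 626
    Σ(broken) = 2536 kJ
  Bonds formed (products):
    C-Br: 2 × 286 = 572
    C-C: 1 × 354 = 354
    C-H: 4 × 428 = 1712
    Σ(formed) = 2638 kJ
  ΔH_II = 2536 − 2638 = −102 kJ
ΔH_I − ΔH_II = −1038 kJ, so reaction I has the more negative ΔH; |ΔH_I − ΔH_II| = 1038 kJ.

Reaction I, by 1038 kJ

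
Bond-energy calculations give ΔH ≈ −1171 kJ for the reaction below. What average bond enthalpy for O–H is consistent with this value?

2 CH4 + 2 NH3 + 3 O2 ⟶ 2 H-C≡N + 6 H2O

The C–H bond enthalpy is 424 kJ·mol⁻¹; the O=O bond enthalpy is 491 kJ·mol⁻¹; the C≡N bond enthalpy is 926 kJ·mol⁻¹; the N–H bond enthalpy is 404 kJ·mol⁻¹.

Let D be the O–H bond energy.
Σ(broken) = 8×424 + 6×404 + 3×491 = 7289
Σ(formed) = 2×926 + 2×424 + 12×D = 2700 + 12D
ΔH = Σ(broken) − Σ(formed) = (7289) − (2700 + 12D) = +4589 − 12D
Setting this equal to −1171 kJ gives 12D = 5760, so D = 480 kJ/mol.

D(O–H) ≈ 480 kJ/mol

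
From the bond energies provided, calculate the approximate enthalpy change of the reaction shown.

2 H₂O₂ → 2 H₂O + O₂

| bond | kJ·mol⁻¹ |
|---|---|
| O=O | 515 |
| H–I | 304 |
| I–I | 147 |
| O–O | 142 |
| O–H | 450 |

ΔH ≈ −231 kJ

Bonds broken (reactants):
  O–H: 4 × 450 = 1800
  O–O: 2 × 142 = 284
  Σ(broken) = 2084 kJ
Bonds formed (products):
  O–H: 4 × 450 = 1800
  O=O: 1 × 515 = 515
  Σ(formed) = 2315 kJ
ΔH = Σ(broken) − Σ(formed) = 2084 − 2315 = −231 kJ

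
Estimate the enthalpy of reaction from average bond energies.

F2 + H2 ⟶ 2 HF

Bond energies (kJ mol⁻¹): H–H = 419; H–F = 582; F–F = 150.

ΔH ≈ −595 kJ

Bonds broken (reactants):
  F–F: 1 × 150 = 150
  H–H: 1 × 419 = 419
  Σ(broken) = 569 kJ
Bonds formed (products):
  H–F: 2 × 582 = 1164
  Σ(formed) = 1164 kJ
ΔH = Σ(broken) − Σ(formed) = 569 − 1164 = −595 kJ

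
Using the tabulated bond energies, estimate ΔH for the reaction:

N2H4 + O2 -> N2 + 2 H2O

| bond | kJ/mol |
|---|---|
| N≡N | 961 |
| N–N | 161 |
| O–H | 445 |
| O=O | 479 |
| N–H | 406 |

ΔH ≈ −477 kJ

Bonds broken (reactants):
  N–H: 4 × 406 = 1624
  N–N: 1 × 161 = 161
  O=O: 1 × 479 = 479
  Σ(broken) = 2264 kJ
Bonds formed (products):
  N≡N: 1 × 961 = 961
  O–H: 4 × 445 = 1780
  Σ(formed) = 2741 kJ
ΔH = Σ(broken) − Σ(formed) = 2264 − 2741 = −477 kJ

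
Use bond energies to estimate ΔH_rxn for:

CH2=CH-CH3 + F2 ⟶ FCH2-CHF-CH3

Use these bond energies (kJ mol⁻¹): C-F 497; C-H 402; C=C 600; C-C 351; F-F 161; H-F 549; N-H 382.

ΔH ≈ −584 kJ

Bonds broken (reactants):
  C-C: 1 × 351 = 351
  C-H: 6 × 402 = 2412
  C=C: 1 × 600 = 600
  F-F: 1 × 161 = 161
  Σ(broken) = 3524 kJ
Bonds formed (products):
  C-C: 2 × 351 = 702
  C-F: 2 × 497 = 994
  C-H: 6 × 402 = 2412
  Σ(formed) = 4108 kJ
ΔH = Σ(broken) − Σ(formed) = 3524 − 4108 = −584 kJ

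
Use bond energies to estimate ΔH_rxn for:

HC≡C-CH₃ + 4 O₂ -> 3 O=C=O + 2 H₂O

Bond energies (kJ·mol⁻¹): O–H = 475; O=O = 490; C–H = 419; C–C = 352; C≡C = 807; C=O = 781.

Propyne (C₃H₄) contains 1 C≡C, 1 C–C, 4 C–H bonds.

Bonds broken (reactants):
  C≡C: 1 × 807 = 807
  C–C: 1 × 352 = 352
  C–H: 4 × 419 = 1676
  O=O: 4 × 490 = 1960
  Σ(broken) = 4795 kJ
Bonds formed (products):
  C=O: 6 × 781 = 4686
  O–H: 4 × 475 = 1900
  Σ(formed) = 6586 kJ
ΔH = Σ(broken) − Σ(formed) = 4795 − 6586 = −1791 kJ

ΔH ≈ −1791 kJ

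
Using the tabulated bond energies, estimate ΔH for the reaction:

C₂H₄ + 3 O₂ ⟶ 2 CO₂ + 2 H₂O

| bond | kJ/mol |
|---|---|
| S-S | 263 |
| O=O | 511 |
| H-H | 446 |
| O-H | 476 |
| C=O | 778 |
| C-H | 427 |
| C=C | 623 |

ΔH ≈ −1152 kJ

Bonds broken (reactants):
  C-H: 4 × 427 = 1708
  C=C: 1 × 623 = 623
  O=O: 3 × 511 = 1533
  Σ(broken) = 3864 kJ
Bonds formed (products):
  C=O: 4 × 778 = 3112
  O-H: 4 × 476 = 1904
  Σ(formed) = 5016 kJ
ΔH = Σ(broken) − Σ(formed) = 3864 − 5016 = −1152 kJ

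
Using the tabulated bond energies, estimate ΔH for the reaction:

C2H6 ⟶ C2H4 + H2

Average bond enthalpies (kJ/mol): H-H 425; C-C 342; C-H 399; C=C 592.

Bonds broken (reactants):
  C-C: 1 × 342 = 342
  C-H: 6 × 399 = 2394
  Σ(broken) = 2736 kJ
Bonds formed (products):
  C-H: 4 × 399 = 1596
  C=C: 1 × 592 = 592
  H-H: 1 × 425 = 425
  Σ(formed) = 2613 kJ
ΔH = Σ(broken) − Σ(formed) = 2736 − 2613 = +123 kJ

ΔH ≈ +123 kJ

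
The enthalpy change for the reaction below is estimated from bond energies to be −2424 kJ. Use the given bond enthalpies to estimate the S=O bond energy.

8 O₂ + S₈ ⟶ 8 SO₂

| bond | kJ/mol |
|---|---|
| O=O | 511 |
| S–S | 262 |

D(S=O) ≈ 538 kJ/mol

Let D be the S=O bond energy.
Σ(broken) = 8×511 + 8×262 = 6184
Σ(formed) = 16×D = 16D
ΔH = Σ(broken) − Σ(formed) = (6184) − (16D) = +6184 − 16D
Setting this equal to −2424 kJ gives 16D = 8608, so D = 538 kJ/mol.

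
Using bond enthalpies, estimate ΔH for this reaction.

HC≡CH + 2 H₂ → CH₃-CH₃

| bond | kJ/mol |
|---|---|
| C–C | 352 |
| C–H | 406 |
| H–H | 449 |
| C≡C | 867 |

ΔH ≈ −211 kJ

Bonds broken (reactants):
  C≡C: 1 × 867 = 867
  C–H: 2 × 406 = 812
  H–H: 2 × 449 = 898
  Σ(broken) = 2577 kJ
Bonds formed (products):
  C–C: 1 × 352 = 352
  C–H: 6 × 406 = 2436
  Σ(formed) = 2788 kJ
ΔH = Σ(broken) − Σ(formed) = 2577 − 2788 = −211 kJ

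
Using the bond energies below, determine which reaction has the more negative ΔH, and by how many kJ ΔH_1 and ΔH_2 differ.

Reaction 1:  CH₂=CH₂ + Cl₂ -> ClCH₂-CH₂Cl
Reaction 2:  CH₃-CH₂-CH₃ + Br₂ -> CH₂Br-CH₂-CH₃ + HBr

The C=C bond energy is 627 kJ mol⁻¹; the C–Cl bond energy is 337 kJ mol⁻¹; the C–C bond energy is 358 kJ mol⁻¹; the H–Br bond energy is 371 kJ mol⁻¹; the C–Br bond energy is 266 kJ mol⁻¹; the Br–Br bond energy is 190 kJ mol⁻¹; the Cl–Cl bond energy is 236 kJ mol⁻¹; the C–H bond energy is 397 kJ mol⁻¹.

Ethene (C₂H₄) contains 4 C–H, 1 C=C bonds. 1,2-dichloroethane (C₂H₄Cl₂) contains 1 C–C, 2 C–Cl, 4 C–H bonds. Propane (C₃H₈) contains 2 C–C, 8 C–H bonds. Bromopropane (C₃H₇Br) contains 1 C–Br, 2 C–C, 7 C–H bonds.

Reaction 1:
  Bonds broken (reactants):
    C–H: 4 × 397 = 1588
    C=C: 1 × 627 = 627
    Cl–Cl: 1 × 236 = 236
    Σ(broken) = 2451 kJ
  Bonds formed (products):
    C–C: 1 × 358 = 358
    C–Cl: 2 × 337 = 674
    C–H: 4 × 397 = 1588
    Σ(formed) = 2620 kJ
  ΔH_1 = 2451 − 2620 = −169 kJ
Reaction 2:
  Bonds broken (reactants):
    Br–Br: 1 × 190 = 190
    C–C: 2 × 358 = 716
    C–H: 8 × 397 = 3176
    Σ(broken) = 4082 kJ
  Bonds formed (products):
    C–Br: 1 × 266 = 266
    C–C: 2 × 358 = 716
    C–H: 7 × 397 = 2779
    H–Br: 1 × 371 = 371
    Σ(formed) = 4132 kJ
  ΔH_2 = 4082 − 4132 = −50 kJ
ΔH_1 − ΔH_2 = −119 kJ, so reaction 1 has the more negative ΔH; |ΔH_1 − ΔH_2| = 119 kJ.

Reaction 1, by 119 kJ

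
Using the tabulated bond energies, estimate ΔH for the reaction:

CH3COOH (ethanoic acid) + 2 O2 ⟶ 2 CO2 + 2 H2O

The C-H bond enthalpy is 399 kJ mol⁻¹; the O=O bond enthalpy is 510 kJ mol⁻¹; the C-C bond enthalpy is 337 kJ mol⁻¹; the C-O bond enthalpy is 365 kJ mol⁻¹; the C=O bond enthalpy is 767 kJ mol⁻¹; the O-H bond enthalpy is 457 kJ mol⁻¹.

ΔH ≈ −753 kJ

Bonds broken (reactants):
  C-C: 1 × 337 = 337
  C-H: 3 × 399 = 1197
  C-O: 1 × 365 = 365
  C=O: 1 × 767 = 767
  O-H: 1 × 457 = 457
  O=O: 2 × 510 = 1020
  Σ(broken) = 4143 kJ
Bonds formed (products):
  C=O: 4 × 767 = 3068
  O-H: 4 × 457 = 1828
  Σ(formed) = 4896 kJ
ΔH = Σ(broken) − Σ(formed) = 4143 − 4896 = −753 kJ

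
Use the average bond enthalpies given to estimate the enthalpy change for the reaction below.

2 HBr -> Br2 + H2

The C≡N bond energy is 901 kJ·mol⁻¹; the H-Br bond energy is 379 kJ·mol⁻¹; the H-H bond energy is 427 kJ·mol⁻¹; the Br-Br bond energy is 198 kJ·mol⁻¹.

Bonds broken (reactants):
  H-Br: 2 × 379 = 758
  Σ(broken) = 758 kJ
Bonds formed (products):
  Br-Br: 1 × 198 = 198
  H-H: 1 × 427 = 427
  Σ(formed) = 625 kJ
ΔH = Σ(broken) − Σ(formed) = 758 − 625 = +133 kJ

ΔH ≈ +133 kJ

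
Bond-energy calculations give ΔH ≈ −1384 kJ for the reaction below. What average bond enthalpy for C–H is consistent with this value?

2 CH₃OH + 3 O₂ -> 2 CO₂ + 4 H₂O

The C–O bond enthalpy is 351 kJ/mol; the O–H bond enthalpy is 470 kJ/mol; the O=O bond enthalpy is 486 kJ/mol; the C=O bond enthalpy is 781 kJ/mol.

Let D be the C–H bond energy.
Σ(broken) = 6×D + 2×351 + 2×470 + 3×486 = 3100 + 6D
Σ(formed) = 4×781 + 8×470 = 6884
ΔH = Σ(broken) − Σ(formed) = (3100 + 6D) − (6884) = −3784 + 6D
Setting this equal to −1384 kJ gives 6D = 2400, so D = 400 kJ/mol.

D(C–H) ≈ 400 kJ/mol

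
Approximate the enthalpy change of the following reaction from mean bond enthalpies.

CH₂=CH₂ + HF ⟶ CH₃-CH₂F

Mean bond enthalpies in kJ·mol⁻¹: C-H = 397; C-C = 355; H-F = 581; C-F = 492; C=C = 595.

ΔH ≈ −68 kJ

Bonds broken (reactants):
  C-H: 4 × 397 = 1588
  C=C: 1 × 595 = 595
  H-F: 1 × 581 = 581
  Σ(broken) = 2764 kJ
Bonds formed (products):
  C-C: 1 × 355 = 355
  C-F: 1 × 492 = 492
  C-H: 5 × 397 = 1985
  Σ(formed) = 2832 kJ
ΔH = Σ(broken) − Σ(formed) = 2764 − 2832 = −68 kJ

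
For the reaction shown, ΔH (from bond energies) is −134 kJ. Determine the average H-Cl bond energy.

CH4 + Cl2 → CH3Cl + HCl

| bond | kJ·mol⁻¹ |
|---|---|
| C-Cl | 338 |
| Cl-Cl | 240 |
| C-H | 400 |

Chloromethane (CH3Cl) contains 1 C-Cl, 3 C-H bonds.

Let D be the H-Cl bond energy.
Σ(broken) = 4×400 + 1×240 = 1840
Σ(formed) = 1×338 + 3×400 + 1×D = 1538 + D
ΔH = Σ(broken) − Σ(formed) = (1840) − (1538 + D) = +302 − D
Setting this equal to −134 kJ gives D = 436 kJ/mol.

D(H-Cl) ≈ 436 kJ/mol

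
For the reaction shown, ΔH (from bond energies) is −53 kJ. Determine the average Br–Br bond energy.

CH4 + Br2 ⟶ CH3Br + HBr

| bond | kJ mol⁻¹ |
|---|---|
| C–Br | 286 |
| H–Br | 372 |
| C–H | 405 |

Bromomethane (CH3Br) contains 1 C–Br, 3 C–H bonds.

Let D be the Br–Br bond energy.
Σ(broken) = 1×D + 4×405 = 1620 + D
Σ(formed) = 1×286 + 3×405 + 1×372 = 1873
ΔH = Σ(broken) − Σ(formed) = (1620 + D) − (1873) = −253 + D
Setting this equal to −53 kJ gives D = 200 kJ/mol.

D(Br–Br) ≈ 200 kJ/mol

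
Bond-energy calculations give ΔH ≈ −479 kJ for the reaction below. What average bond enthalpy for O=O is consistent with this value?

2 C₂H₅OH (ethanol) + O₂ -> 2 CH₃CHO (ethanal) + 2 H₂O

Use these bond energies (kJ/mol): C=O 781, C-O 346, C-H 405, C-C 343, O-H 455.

Let D be the O=O bond energy.
Σ(broken) = 2×343 + 10×405 + 2×346 + 2×455 + 1×D = 6338 + D
Σ(formed) = 2×343 + 8×405 + 2×781 + 4×455 = 7308
ΔH = Σ(broken) − Σ(formed) = (6338 + D) − (7308) = −970 + D
Setting this equal to −479 kJ gives D = 491 kJ/mol.

D(O=O) ≈ 491 kJ/mol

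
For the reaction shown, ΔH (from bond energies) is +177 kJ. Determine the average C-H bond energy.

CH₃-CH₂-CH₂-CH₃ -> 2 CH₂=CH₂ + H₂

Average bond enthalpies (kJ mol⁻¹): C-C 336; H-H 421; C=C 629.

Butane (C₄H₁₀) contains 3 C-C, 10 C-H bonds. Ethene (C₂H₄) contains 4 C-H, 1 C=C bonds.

D(C-H) ≈ 424 kJ/mol

Let D be the C-H bond energy.
Σ(broken) = 3×336 + 10×D = 1008 + 10D
Σ(formed) = 8×D + 2×629 + 1×421 = 1679 + 8D
ΔH = Σ(broken) − Σ(formed) = (1008 + 10D) − (1679 + 8D) = −671 + 2D
Setting this equal to +177 kJ gives 2D = 848, so D = 424 kJ/mol.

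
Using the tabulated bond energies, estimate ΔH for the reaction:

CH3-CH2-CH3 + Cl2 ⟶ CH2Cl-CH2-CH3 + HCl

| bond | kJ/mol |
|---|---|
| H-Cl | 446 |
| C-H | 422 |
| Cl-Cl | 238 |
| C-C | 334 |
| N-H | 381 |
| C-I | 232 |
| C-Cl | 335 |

ΔH ≈ −121 kJ

Bonds broken (reactants):
  C-C: 2 × 334 = 668
  C-H: 8 × 422 = 3376
  Cl-Cl: 1 × 238 = 238
  Σ(broken) = 4282 kJ
Bonds formed (products):
  C-C: 2 × 334 = 668
  C-Cl: 1 × 335 = 335
  C-H: 7 × 422 = 2954
  H-Cl: 1 × 446 = 446
  Σ(formed) = 4403 kJ
ΔH = Σ(broken) − Σ(formed) = 4282 − 4403 = −121 kJ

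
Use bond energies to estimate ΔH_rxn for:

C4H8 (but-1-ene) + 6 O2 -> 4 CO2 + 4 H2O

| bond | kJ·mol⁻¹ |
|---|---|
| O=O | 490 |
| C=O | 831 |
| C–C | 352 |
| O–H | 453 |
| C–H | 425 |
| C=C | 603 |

Bonds broken (reactants):
  C–C: 2 × 352 = 704
  C–H: 8 × 425 = 3400
  C=C: 1 × 603 = 603
  O=O: 6 × 490 = 2940
  Σ(broken) = 7647 kJ
Bonds formed (products):
  C=O: 8 × 831 = 6648
  O–H: 8 × 453 = 3624
  Σ(formed) = 10272 kJ
ΔH = Σ(broken) − Σ(formed) = 7647 − 10272 = −2625 kJ

ΔH ≈ −2625 kJ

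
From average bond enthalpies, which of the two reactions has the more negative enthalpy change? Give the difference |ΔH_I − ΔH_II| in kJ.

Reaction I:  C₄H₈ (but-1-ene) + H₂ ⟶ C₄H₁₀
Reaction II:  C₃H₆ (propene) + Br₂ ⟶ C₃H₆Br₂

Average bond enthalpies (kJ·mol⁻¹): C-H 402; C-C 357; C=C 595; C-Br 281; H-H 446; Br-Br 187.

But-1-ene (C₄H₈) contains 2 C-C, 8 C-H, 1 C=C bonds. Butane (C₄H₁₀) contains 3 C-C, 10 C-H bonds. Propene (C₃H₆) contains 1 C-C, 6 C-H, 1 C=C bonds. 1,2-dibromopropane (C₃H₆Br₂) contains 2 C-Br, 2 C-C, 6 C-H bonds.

Reaction I:
  Bonds broken (reactants):
    C-C: 2 × 357 = 714
    C-H: 8 × 402 = 3216
    C=C: 1 × 595 = 595
    H-H: 1 × 446 = 446
    Σ(broken) = 4971 kJ
  Bonds formed (products):
    C-C: 3 × 357 = 1071
    C-H: 10 × 402 = 4020
    Σ(formed) = 5091 kJ
  ΔH_I = 4971 − 5091 = −120 kJ
Reaction II:
  Bonds broken (reactants):
    Br-Br: 1 × 187 = 187
    C-C: 1 × 357 = 357
    C-H: 6 × 402 = 2412
    C=C: 1 × 595 = 595
    Σ(broken) = 3551 kJ
  Bonds formed (products):
    C-Br: 2 × 281 = 562
    C-C: 2 × 357 = 714
    C-H: 6 × 402 = 2412
    Σ(formed) = 3688 kJ
  ΔH_II = 3551 − 3688 = −137 kJ
ΔH_I − ΔH_II = +17 kJ, so reaction II has the more negative ΔH; |ΔH_I − ΔH_II| = 17 kJ.

Reaction II, by 17 kJ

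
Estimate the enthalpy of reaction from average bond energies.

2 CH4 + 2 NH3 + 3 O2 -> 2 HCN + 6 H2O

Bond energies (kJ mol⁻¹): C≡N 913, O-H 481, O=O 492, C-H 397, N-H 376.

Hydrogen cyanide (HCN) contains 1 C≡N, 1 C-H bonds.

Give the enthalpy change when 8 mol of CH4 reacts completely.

ΔH = −5936 kJ

Bonds broken (reactants):
  C-H: 8 × 397 = 3176
  N-H: 6 × 376 = 2256
  O=O: 3 × 492 = 1476
  Σ(broken) = 6908 kJ
Bonds formed (products):
  C≡N: 2 × 913 = 1826
  C-H: 2 × 397 = 794
  O-H: 12 × 481 = 5772
  Σ(formed) = 8392 kJ
ΔH = Σ(broken) − Σ(formed) = 6908 − 8392 = −1484 kJ
For 4× the reaction as written: 4 × (−1484) = −5936 kJ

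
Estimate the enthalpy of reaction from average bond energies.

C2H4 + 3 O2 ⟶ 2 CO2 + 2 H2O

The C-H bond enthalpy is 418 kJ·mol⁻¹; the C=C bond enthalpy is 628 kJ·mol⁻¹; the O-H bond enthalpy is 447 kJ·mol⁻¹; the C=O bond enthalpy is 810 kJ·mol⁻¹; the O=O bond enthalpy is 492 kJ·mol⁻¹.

ΔH ≈ −1252 kJ

Bonds broken (reactants):
  C-H: 4 × 418 = 1672
  C=C: 1 × 628 = 628
  O=O: 3 × 492 = 1476
  Σ(broken) = 3776 kJ
Bonds formed (products):
  C=O: 4 × 810 = 3240
  O-H: 4 × 447 = 1788
  Σ(formed) = 5028 kJ
ΔH = Σ(broken) − Σ(formed) = 3776 − 5028 = −1252 kJ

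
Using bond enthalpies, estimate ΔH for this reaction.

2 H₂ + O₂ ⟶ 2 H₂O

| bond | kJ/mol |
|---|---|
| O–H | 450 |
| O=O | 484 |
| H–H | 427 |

Bonds broken (reactants):
  H–H: 2 × 427 = 854
  O=O: 1 × 484 = 484
  Σ(broken) = 1338 kJ
Bonds formed (products):
  O–H: 4 × 450 = 1800
  Σ(formed) = 1800 kJ
ΔH = Σ(broken) − Σ(formed) = 1338 − 1800 = −462 kJ

ΔH ≈ −462 kJ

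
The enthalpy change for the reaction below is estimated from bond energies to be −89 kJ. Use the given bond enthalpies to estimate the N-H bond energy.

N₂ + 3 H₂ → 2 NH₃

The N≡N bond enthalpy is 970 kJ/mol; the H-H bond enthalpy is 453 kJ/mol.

D(N-H) ≈ 403 kJ/mol

Let D be the N-H bond energy.
Σ(broken) = 3×453 + 1×970 = 2329
Σ(formed) = 6×D = 6D
ΔH = Σ(broken) − Σ(formed) = (2329) − (6D) = +2329 − 6D
Setting this equal to −89 kJ gives 6D = 2418, so D = 403 kJ/mol.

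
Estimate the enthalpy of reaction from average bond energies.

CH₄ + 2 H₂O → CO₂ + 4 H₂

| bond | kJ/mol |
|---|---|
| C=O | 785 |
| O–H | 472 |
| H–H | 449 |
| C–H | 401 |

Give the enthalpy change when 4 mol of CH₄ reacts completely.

ΔH = +504 kJ

Bonds broken (reactants):
  C–H: 4 × 401 = 1604
  O–H: 4 × 472 = 1888
  Σ(broken) = 3492 kJ
Bonds formed (products):
  C=O: 2 × 785 = 1570
  H–H: 4 × 449 = 1796
  Σ(formed) = 3366 kJ
ΔH = Σ(broken) − Σ(formed) = 3492 − 3366 = +126 kJ
For 4× the reaction as written: 4 × (+126) = +504 kJ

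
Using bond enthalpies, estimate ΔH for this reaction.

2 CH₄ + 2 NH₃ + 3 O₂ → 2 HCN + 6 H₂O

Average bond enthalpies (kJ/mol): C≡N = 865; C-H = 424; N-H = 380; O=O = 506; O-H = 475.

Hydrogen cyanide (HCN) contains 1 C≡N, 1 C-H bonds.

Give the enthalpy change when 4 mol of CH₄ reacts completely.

ΔH = −2176 kJ

Bonds broken (reactants):
  C-H: 8 × 424 = 3392
  N-H: 6 × 380 = 2280
  O=O: 3 × 506 = 1518
  Σ(broken) = 7190 kJ
Bonds formed (products):
  C≡N: 2 × 865 = 1730
  C-H: 2 × 424 = 848
  O-H: 12 × 475 = 5700
  Σ(formed) = 8278 kJ
ΔH = Σ(broken) − Σ(formed) = 7190 − 8278 = −1088 kJ
For 2× the reaction as written: 2 × (−1088) = −2176 kJ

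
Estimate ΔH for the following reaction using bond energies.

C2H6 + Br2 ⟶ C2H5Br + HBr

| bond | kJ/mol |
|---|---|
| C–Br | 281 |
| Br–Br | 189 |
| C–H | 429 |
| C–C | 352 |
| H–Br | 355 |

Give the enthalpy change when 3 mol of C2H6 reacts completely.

ΔH = −54 kJ

Bonds broken (reactants):
  Br–Br: 1 × 189 = 189
  C–C: 1 × 352 = 352
  C–H: 6 × 429 = 2574
  Σ(broken) = 3115 kJ
Bonds formed (products):
  C–Br: 1 × 281 = 281
  C–C: 1 × 352 = 352
  C–H: 5 × 429 = 2145
  H–Br: 1 × 355 = 355
  Σ(formed) = 3133 kJ
ΔH = Σ(broken) − Σ(formed) = 3115 − 3133 = −18 kJ
For 3× the reaction as written: 3 × (−18) = −54 kJ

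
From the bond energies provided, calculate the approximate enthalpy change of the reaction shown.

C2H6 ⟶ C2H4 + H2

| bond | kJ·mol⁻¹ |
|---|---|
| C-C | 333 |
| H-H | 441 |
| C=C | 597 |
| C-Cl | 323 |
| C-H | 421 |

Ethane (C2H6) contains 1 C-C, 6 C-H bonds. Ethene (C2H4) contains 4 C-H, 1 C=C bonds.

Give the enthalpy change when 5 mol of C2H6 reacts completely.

ΔH = +685 kJ

Bonds broken (reactants):
  C-C: 1 × 333 = 333
  C-H: 6 × 421 = 2526
  Σ(broken) = 2859 kJ
Bonds formed (products):
  C-H: 4 × 421 = 1684
  C=C: 1 × 597 = 597
  H-H: 1 × 441 = 441
  Σ(formed) = 2722 kJ
ΔH = Σ(broken) − Σ(formed) = 2859 − 2722 = +137 kJ
For 5× the reaction as written: 5 × (+137) = +685 kJ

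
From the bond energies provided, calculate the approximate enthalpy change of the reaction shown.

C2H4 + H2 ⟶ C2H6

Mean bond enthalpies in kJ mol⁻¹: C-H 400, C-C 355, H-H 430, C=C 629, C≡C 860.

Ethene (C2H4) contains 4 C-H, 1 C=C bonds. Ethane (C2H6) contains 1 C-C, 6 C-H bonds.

ΔH ≈ −96 kJ

Bonds broken (reactants):
  C-H: 4 × 400 = 1600
  C=C: 1 × 629 = 629
  H-H: 1 × 430 = 430
  Σ(broken) = 2659 kJ
Bonds formed (products):
  C-C: 1 × 355 = 355
  C-H: 6 × 400 = 2400
  Σ(formed) = 2755 kJ
ΔH = Σ(broken) − Σ(formed) = 2659 − 2755 = −96 kJ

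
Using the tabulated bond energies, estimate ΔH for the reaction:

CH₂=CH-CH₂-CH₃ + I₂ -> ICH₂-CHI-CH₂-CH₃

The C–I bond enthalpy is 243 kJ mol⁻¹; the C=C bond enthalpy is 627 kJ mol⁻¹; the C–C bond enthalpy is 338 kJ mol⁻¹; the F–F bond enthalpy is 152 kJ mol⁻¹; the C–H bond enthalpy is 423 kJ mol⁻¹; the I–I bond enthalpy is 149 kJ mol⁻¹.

ΔH ≈ −48 kJ

Bonds broken (reactants):
  C–C: 2 × 338 = 676
  C–H: 8 × 423 = 3384
  C=C: 1 × 627 = 627
  I–I: 1 × 149 = 149
  Σ(broken) = 4836 kJ
Bonds formed (products):
  C–C: 3 × 338 = 1014
  C–H: 8 × 423 = 3384
  C–I: 2 × 243 = 486
  Σ(formed) = 4884 kJ
ΔH = Σ(broken) − Σ(formed) = 4836 − 4884 = −48 kJ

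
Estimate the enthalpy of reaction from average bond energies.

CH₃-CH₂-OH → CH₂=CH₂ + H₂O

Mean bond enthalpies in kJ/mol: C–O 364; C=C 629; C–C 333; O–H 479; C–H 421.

ΔH ≈ +10 kJ

Bonds broken (reactants):
  C–C: 1 × 333 = 333
  C–H: 5 × 421 = 2105
  C–O: 1 × 364 = 364
  O–H: 1 × 479 = 479
  Σ(broken) = 3281 kJ
Bonds formed (products):
  C–H: 4 × 421 = 1684
  C=C: 1 × 629 = 629
  O–H: 2 × 479 = 958
  Σ(formed) = 3271 kJ
ΔH = Σ(broken) − Σ(formed) = 3281 − 3271 = +10 kJ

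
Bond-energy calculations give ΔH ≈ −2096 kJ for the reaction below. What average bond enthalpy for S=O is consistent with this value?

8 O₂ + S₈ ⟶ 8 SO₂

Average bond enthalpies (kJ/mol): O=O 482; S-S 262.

D(S=O) ≈ 503 kJ/mol

Let D be the S=O bond energy.
Σ(broken) = 8×482 + 8×262 = 5952
Σ(formed) = 16×D = 16D
ΔH = Σ(broken) − Σ(formed) = (5952) − (16D) = +5952 − 16D
Setting this equal to −2096 kJ gives 16D = 8048, so D = 503 kJ/mol.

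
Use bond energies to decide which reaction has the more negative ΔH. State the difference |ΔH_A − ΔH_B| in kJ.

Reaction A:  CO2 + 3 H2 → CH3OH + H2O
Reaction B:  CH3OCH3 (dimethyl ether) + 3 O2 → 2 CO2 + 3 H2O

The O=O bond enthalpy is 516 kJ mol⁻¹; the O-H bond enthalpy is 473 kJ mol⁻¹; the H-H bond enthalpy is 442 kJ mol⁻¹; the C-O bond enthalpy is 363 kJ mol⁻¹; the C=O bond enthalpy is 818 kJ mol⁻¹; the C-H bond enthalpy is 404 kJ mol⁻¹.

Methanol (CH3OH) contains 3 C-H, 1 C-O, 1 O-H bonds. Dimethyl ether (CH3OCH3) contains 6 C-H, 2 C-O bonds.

Reaction B, by 1380 kJ

Reaction A:
  Bonds broken (reactants):
    C=O: 2 × 818 = 1636
    H-H: 3 × 442 = 1326
    Σ(broken) = 2962 kJ
  Bonds formed (products):
    C-H: 3 × 404 = 1212
    C-O: 1 × 363 = 363
    O-H: 3 × 473 = 1419
    Σ(formed) = 2994 kJ
  ΔH_A = 2962 − 2994 = −32 kJ
Reaction B:
  Bonds broken (reactants):
    C-H: 6 × 404 = 2424
    C-O: 2 × 363 = 726
    O=O: 3 × 516 = 1548
    Σ(broken) = 4698 kJ
  Bonds formed (products):
    C=O: 4 × 818 = 3272
    O-H: 6 × 473 = 2838
    Σ(formed) = 6110 kJ
  ΔH_B = 4698 − 6110 = −1412 kJ
ΔH_A − ΔH_B = +1380 kJ, so reaction B has the more negative ΔH; |ΔH_A − ΔH_B| = 1380 kJ.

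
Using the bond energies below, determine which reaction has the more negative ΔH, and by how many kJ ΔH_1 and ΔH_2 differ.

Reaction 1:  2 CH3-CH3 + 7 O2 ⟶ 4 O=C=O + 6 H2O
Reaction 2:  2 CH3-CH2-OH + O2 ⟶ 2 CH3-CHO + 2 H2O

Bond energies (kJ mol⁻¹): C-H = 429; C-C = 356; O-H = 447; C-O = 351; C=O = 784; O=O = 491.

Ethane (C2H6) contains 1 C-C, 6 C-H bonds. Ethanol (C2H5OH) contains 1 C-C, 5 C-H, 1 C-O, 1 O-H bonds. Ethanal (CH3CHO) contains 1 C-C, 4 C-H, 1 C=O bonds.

Reaction 1, by 1928 kJ

Reaction 1:
  Bonds broken (reactants):
    C-C: 2 × 356 = 712
    C-H: 12 × 429 = 5148
    O=O: 7 × 491 = 3437
    Σ(broken) = 9297 kJ
  Bonds formed (products):
    C=O: 8 × 784 = 6272
    O-H: 12 × 447 = 5364
    Σ(formed) = 11636 kJ
  ΔH_1 = 9297 − 11636 = −2339 kJ
Reaction 2:
  Bonds broken (reactants):
    C-C: 2 × 356 = 712
    C-H: 10 × 429 = 4290
    C-O: 2 × 351 = 702
    O-H: 2 × 447 = 894
    O=O: 1 × 491 = 491
    Σ(broken) = 7089 kJ
  Bonds formed (products):
    C-C: 2 × 356 = 712
    C-H: 8 × 429 = 3432
    C=O: 2 × 784 = 1568
    O-H: 4 × 447 = 1788
    Σ(formed) = 7500 kJ
  ΔH_2 = 7089 − 7500 = −411 kJ
ΔH_1 − ΔH_2 = −1928 kJ, so reaction 1 has the more negative ΔH; |ΔH_1 − ΔH_2| = 1928 kJ.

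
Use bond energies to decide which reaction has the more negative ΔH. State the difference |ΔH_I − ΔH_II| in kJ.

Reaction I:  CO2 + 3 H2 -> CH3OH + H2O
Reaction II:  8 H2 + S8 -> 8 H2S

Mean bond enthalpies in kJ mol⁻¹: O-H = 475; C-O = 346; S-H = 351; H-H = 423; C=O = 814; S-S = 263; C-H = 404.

Reaction I:
  Bonds broken (reactants):
    C=O: 2 × 814 = 1628
    H-H: 3 × 423 = 1269
    Σ(broken) = 2897 kJ
  Bonds formed (products):
    C-H: 3 × 404 = 1212
    C-O: 1 × 346 = 346
    O-H: 3 × 475 = 1425
    Σ(formed) = 2983 kJ
  ΔH_I = 2897 − 2983 = −86 kJ
Reaction II:
  Bonds broken (reactants):
    H-H: 8 × 423 = 3384
    S-S: 8 × 263 = 2104
    Σ(broken) = 5488 kJ
  Bonds formed (products):
    S-H: 16 × 351 = 5616
    Σ(formed) = 5616 kJ
  ΔH_II = 5488 − 5616 = −128 kJ
ΔH_I − ΔH_II = +42 kJ, so reaction II has the more negative ΔH; |ΔH_I − ΔH_II| = 42 kJ.

Reaction II, by 42 kJ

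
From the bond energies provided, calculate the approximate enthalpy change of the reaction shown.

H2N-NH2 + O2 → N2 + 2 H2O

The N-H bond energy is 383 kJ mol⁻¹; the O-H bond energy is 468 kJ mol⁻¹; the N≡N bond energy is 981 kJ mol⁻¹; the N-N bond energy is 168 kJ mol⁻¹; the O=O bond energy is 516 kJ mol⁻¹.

Bonds broken (reactants):
  N-H: 4 × 383 = 1532
  N-N: 1 × 168 = 168
  O=O: 1 × 516 = 516
  Σ(broken) = 2216 kJ
Bonds formed (products):
  N≡N: 1 × 981 = 981
  O-H: 4 × 468 = 1872
  Σ(formed) = 2853 kJ
ΔH = Σ(broken) − Σ(formed) = 2216 − 2853 = −637 kJ

ΔH ≈ −637 kJ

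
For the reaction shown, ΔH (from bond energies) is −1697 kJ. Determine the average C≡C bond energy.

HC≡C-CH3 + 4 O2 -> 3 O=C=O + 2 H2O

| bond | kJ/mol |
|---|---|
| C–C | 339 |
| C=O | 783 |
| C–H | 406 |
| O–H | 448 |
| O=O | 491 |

Let D be the C≡C bond energy.
Σ(broken) = 1×D + 1×339 + 4×406 + 4×491 = 3927 + D
Σ(formed) = 6×783 + 4×448 = 6490
ΔH = Σ(broken) − Σ(formed) = (3927 + D) − (6490) = −2563 + D
Setting this equal to −1697 kJ gives D = 866 kJ/mol.

D(C≡C) ≈ 866 kJ/mol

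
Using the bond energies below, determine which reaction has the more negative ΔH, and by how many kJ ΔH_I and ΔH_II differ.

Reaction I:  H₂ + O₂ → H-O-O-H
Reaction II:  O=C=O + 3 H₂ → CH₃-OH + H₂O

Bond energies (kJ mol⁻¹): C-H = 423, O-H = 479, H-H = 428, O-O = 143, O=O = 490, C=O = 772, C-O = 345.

Reaction II, by 40 kJ

Reaction I:
  Bonds broken (reactants):
    H-H: 1 × 428 = 428
    O=O: 1 × 490 = 490
    Σ(broken) = 918 kJ
  Bonds formed (products):
    O-H: 2 × 479 = 958
    O-O: 1 × 143 = 143
    Σ(formed) = 1101 kJ
  ΔH_I = 918 − 1101 = −183 kJ
Reaction II:
  Bonds broken (reactants):
    C=O: 2 × 772 = 1544
    H-H: 3 × 428 = 1284
    Σ(broken) = 2828 kJ
  Bonds formed (products):
    C-H: 3 × 423 = 1269
    C-O: 1 × 345 = 345
    O-H: 3 × 479 = 1437
    Σ(formed) = 3051 kJ
  ΔH_II = 2828 − 3051 = −223 kJ
ΔH_I − ΔH_II = +40 kJ, so reaction II has the more negative ΔH; |ΔH_I − ΔH_II| = 40 kJ.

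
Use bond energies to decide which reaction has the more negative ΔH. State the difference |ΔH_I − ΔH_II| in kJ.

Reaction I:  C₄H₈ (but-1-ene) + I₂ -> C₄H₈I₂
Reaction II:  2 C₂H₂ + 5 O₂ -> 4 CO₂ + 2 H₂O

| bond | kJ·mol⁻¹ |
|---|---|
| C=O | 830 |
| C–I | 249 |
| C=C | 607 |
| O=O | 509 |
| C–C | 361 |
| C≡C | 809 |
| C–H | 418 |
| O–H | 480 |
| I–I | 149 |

Reaction I:
  Bonds broken (reactants):
    C–C: 2 × 361 = 722
    C–H: 8 × 418 = 3344
    C=C: 1 × 607 = 607
    I–I: 1 × 149 = 149
    Σ(broken) = 4822 kJ
  Bonds formed (products):
    C–C: 3 × 361 = 1083
    C–H: 8 × 418 = 3344
    C–I: 2 × 249 = 498
    Σ(formed) = 4925 kJ
  ΔH_I = 4822 − 4925 = −103 kJ
Reaction II:
  Bonds broken (reactants):
    C≡C: 2 × 809 = 1618
    C–H: 4 × 418 = 1672
    O=O: 5 × 509 = 2545
    Σ(broken) = 5835 kJ
  Bonds formed (products):
    C=O: 8 × 830 = 6640
    O–H: 4 × 480 = 1920
    Σ(formed) = 8560 kJ
  ΔH_II = 5835 − 8560 = −2725 kJ
ΔH_I − ΔH_II = +2622 kJ, so reaction II has the more negative ΔH; |ΔH_I − ΔH_II| = 2622 kJ.

Reaction II, by 2622 kJ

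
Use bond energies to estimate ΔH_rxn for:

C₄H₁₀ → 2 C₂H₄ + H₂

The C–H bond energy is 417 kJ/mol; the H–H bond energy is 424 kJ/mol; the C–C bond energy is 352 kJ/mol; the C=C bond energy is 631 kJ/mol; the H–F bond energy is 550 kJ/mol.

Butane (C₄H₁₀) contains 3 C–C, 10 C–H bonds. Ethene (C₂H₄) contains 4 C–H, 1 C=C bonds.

Bonds broken (reactants):
  C–C: 3 × 352 = 1056
  C–H: 10 × 417 = 4170
  Σ(broken) = 5226 kJ
Bonds formed (products):
  C–H: 8 × 417 = 3336
  C=C: 2 × 631 = 1262
  H–H: 1 × 424 = 424
  Σ(formed) = 5022 kJ
ΔH = Σ(broken) − Σ(formed) = 5226 − 5022 = +204 kJ

ΔH ≈ +204 kJ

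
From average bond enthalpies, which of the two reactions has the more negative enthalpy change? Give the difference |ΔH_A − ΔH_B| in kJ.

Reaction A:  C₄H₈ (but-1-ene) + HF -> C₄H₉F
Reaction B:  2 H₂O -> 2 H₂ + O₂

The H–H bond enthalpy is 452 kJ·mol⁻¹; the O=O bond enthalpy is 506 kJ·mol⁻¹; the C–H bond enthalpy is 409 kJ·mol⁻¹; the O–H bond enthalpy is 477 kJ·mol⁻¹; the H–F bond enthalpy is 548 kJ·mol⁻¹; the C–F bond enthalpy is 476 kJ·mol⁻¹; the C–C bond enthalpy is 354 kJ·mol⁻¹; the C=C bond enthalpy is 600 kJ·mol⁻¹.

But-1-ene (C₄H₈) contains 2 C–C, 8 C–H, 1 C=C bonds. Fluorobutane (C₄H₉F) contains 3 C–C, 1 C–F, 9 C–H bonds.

Reaction A:
  Bonds broken (reactants):
    C–C: 2 × 354 = 708
    C–H: 8 × 409 = 3272
    C=C: 1 × 600 = 600
    H–F: 1 × 548 = 548
    Σ(broken) = 5128 kJ
  Bonds formed (products):
    C–C: 3 × 354 = 1062
    C–F: 1 × 476 = 476
    C–H: 9 × 409 = 3681
    Σ(formed) = 5219 kJ
  ΔH_A = 5128 − 5219 = −91 kJ
Reaction B:
  Bonds broken (reactants):
    O–H: 4 × 477 = 1908
    Σ(broken) = 1908 kJ
  Bonds formed (products):
    H–H: 2 × 452 = 904
    O=O: 1 × 506 = 506
    Σ(formed) = 1410 kJ
  ΔH_B = 1908 − 1410 = +498 kJ
ΔH_A − ΔH_B = −589 kJ, so reaction A has the more negative ΔH; |ΔH_A − ΔH_B| = 589 kJ.

Reaction A, by 589 kJ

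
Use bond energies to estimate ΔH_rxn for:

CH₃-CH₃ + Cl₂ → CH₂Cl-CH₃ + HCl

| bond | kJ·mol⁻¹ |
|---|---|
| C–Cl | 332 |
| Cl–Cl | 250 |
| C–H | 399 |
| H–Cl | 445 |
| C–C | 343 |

ΔH ≈ −128 kJ

Bonds broken (reactants):
  C–C: 1 × 343 = 343
  C–H: 6 × 399 = 2394
  Cl–Cl: 1 × 250 = 250
  Σ(broken) = 2987 kJ
Bonds formed (products):
  C–C: 1 × 343 = 343
  C–Cl: 1 × 332 = 332
  C–H: 5 × 399 = 1995
  H–Cl: 1 × 445 = 445
  Σ(formed) = 3115 kJ
ΔH = Σ(broken) − Σ(formed) = 2987 − 3115 = −128 kJ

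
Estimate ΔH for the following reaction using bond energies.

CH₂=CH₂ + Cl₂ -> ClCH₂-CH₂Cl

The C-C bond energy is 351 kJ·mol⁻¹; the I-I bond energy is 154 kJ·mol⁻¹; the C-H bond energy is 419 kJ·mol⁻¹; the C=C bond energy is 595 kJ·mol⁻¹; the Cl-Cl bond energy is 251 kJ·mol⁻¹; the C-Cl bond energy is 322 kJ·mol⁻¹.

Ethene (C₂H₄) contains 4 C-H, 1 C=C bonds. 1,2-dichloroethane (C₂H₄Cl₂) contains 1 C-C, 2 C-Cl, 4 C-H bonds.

ΔH ≈ −149 kJ

Bonds broken (reactants):
  C-H: 4 × 419 = 1676
  C=C: 1 × 595 = 595
  Cl-Cl: 1 × 251 = 251
  Σ(broken) = 2522 kJ
Bonds formed (products):
  C-C: 1 × 351 = 351
  C-Cl: 2 × 322 = 644
  C-H: 4 × 419 = 1676
  Σ(formed) = 2671 kJ
ΔH = Σ(broken) − Σ(formed) = 2522 − 2671 = −149 kJ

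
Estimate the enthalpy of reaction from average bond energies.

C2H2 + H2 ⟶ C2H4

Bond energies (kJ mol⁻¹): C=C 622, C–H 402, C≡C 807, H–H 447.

ΔH ≈ −172 kJ

Bonds broken (reactants):
  C≡C: 1 × 807 = 807
  C–H: 2 × 402 = 804
  H–H: 1 × 447 = 447
  Σ(broken) = 2058 kJ
Bonds formed (products):
  C–H: 4 × 402 = 1608
  C=C: 1 × 622 = 622
  Σ(formed) = 2230 kJ
ΔH = Σ(broken) − Σ(formed) = 2058 − 2230 = −172 kJ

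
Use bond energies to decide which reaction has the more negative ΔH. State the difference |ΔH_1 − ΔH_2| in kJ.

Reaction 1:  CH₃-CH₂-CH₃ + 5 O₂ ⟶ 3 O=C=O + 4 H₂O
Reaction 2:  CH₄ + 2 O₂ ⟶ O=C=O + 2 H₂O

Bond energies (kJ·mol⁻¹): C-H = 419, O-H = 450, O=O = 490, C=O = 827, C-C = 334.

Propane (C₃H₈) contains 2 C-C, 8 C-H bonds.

Reaction 1:
  Bonds broken (reactants):
    C-C: 2 × 334 = 668
    C-H: 8 × 419 = 3352
    O=O: 5 × 490 = 2450
    Σ(broken) = 6470 kJ
  Bonds formed (products):
    C=O: 6 × 827 = 4962
    O-H: 8 × 450 = 3600
    Σ(formed) = 8562 kJ
  ΔH_1 = 6470 − 8562 = −2092 kJ
Reaction 2:
  Bonds broken (reactants):
    C-H: 4 × 419 = 1676
    O=O: 2 × 490 = 980
    Σ(broken) = 2656 kJ
  Bonds formed (products):
    C=O: 2 × 827 = 1654
    O-H: 4 × 450 = 1800
    Σ(formed) = 3454 kJ
  ΔH_2 = 2656 − 3454 = −798 kJ
ΔH_1 − ΔH_2 = −1294 kJ, so reaction 1 has the more negative ΔH; |ΔH_1 − ΔH_2| = 1294 kJ.

Reaction 1, by 1294 kJ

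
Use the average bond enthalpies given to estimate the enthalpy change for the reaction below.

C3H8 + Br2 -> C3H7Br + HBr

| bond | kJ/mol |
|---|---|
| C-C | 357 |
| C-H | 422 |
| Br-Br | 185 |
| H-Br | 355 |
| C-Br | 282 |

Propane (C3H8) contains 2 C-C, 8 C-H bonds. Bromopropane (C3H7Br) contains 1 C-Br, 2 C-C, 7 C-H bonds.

Bonds broken (reactants):
  Br-Br: 1 × 185 = 185
  C-C: 2 × 357 = 714
  C-H: 8 × 422 = 3376
  Σ(broken) = 4275 kJ
Bonds formed (products):
  C-Br: 1 × 282 = 282
  C-C: 2 × 357 = 714
  C-H: 7 × 422 = 2954
  H-Br: 1 × 355 = 355
  Σ(formed) = 4305 kJ
ΔH = Σ(broken) − Σ(formed) = 4275 − 4305 = −30 kJ

ΔH ≈ −30 kJ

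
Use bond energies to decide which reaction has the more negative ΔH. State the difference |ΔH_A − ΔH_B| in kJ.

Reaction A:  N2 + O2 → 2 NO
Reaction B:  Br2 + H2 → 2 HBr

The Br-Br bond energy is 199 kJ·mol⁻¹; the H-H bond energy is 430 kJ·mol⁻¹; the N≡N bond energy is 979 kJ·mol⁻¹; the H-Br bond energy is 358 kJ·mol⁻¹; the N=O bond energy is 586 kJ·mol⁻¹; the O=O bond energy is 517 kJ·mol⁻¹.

Reaction A:
  Bonds broken (reactants):
    N≡N: 1 × 979 = 979
    O=O: 1 × 517 = 517
    Σ(broken) = 1496 kJ
  Bonds formed (products):
    N=O: 2 × 586 = 1172
    Σ(formed) = 1172 kJ
  ΔH_A = 1496 − 1172 = +324 kJ
Reaction B:
  Bonds broken (reactants):
    Br-Br: 1 × 199 = 199
    H-H: 1 × 430 = 430
    Σ(broken) = 629 kJ
  Bonds formed (products):
    H-Br: 2 × 358 = 716
    Σ(formed) = 716 kJ
  ΔH_B = 629 − 716 = −87 kJ
ΔH_A − ΔH_B = +411 kJ, so reaction B has the more negative ΔH; |ΔH_A − ΔH_B| = 411 kJ.

Reaction B, by 411 kJ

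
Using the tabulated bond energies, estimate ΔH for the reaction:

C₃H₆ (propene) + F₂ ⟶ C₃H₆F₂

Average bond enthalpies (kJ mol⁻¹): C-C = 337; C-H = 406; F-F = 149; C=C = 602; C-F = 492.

Bonds broken (reactants):
  C-C: 1 × 337 = 337
  C-H: 6 × 406 = 2436
  C=C: 1 × 602 = 602
  F-F: 1 × 149 = 149
  Σ(broken) = 3524 kJ
Bonds formed (products):
  C-C: 2 × 337 = 674
  C-F: 2 × 492 = 984
  C-H: 6 × 406 = 2436
  Σ(formed) = 4094 kJ
ΔH = Σ(broken) − Σ(formed) = 3524 − 4094 = −570 kJ

ΔH ≈ −570 kJ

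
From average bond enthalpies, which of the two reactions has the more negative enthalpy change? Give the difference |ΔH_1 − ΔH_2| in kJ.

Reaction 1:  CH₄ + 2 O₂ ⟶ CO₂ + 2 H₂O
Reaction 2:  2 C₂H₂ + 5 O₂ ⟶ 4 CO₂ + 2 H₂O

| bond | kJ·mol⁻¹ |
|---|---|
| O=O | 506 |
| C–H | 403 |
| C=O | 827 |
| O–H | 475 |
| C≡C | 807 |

Reaction 1:
  Bonds broken (reactants):
    C–H: 4 × 403 = 1612
    O=O: 2 × 506 = 1012
    Σ(broken) = 2624 kJ
  Bonds formed (products):
    C=O: 2 × 827 = 1654
    O–H: 4 × 475 = 1900
    Σ(formed) = 3554 kJ
  ΔH_1 = 2624 − 3554 = −930 kJ
Reaction 2:
  Bonds broken (reactants):
    C≡C: 2 × 807 = 1614
    C–H: 4 × 403 = 1612
    O=O: 5 × 506 = 2530
    Σ(broken) = 5756 kJ
  Bonds formed (products):
    C=O: 8 × 827 = 6616
    O–H: 4 × 475 = 1900
    Σ(formed) = 8516 kJ
  ΔH_2 = 5756 − 8516 = −2760 kJ
ΔH_1 − ΔH_2 = +1830 kJ, so reaction 2 has the more negative ΔH; |ΔH_1 − ΔH_2| = 1830 kJ.

Reaction 2, by 1830 kJ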